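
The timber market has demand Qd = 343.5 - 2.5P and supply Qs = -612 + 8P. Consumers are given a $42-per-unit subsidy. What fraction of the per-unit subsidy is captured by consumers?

Pre-subsidy: 343.5 - 2.5P = -612 + 8P gives P* = 91, Q* = 116.
With the rebate, buyers effectively pay Pb = Ps − 42, where Ps is the price sellers receive.
Demand in terms of Ps becomes Qd = 343.5 − 2.5(Ps − 42) = 448.5 - 2.5Ps. Setting this equal to supply: 448.5 - 2.5Ps = -612 + 8Ps, so Ps = 101.
Buyers pay Pb = 101 − 42 = 59; Q' = -612 + 8·101 = 196.
Buyers' price falls by P* − Pb = 91 − 59 = 32; sellers' price rises by Ps − P* = 101 − 91 = 10.
So consumers capture 32/42 = 16/21 of each unit of subsidy.

Consumer share = 16/21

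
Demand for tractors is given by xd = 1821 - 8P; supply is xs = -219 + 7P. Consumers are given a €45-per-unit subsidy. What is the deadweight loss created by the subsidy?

Pre-subsidy: 1821 - 8P = -219 + 7P gives P* = 136, x* = 733.
With the rebate, buyers effectively pay Pb = Ps − 45, where Ps is the price sellers receive.
Demand in terms of Ps becomes xd = 1821 − 8(Ps − 45) = 2181 - 8Ps. Setting this equal to supply: 2181 - 8Ps = -219 + 7Ps, so Ps = 160.
Buyers pay Pb = 160 − 45 = 115; x' = -219 + 7·160 = 901.
The subsidy expands output by 901 − 733 = 168 past the efficient level; on those units the gap between marginal cost and willingness to pay runs from 0 up to 45.
DWL = ½ × 45 × 168 = 3780.

Deadweight loss = €3780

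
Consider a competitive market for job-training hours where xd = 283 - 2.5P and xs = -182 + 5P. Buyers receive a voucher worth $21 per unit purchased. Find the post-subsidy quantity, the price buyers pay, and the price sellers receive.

Pre-subsidy: 283 - 2.5P = -182 + 5P gives P* = 62, x* = 128.
With the rebate, buyers effectively pay Pb = Ps − 21, where Ps is the price sellers receive.
Demand in terms of Ps becomes xd = 283 − 2.5(Ps − 21) = 335.5 - 2.5Ps. Setting this equal to supply: 335.5 - 2.5Ps = -182 + 5Ps, so Ps = 69.
Buyers pay Pb = 69 − 21 = 48; x' = -182 + 5·69 = 163.

x' = 163; buyers pay $48; sellers receive $69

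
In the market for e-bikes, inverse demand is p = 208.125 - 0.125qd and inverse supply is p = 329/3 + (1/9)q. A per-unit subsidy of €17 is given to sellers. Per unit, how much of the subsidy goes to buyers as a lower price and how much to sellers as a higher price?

Pre-subsidy: 208.125 - 0.125q = 329/3 + (1/9)q gives q* = 417 and p* = 156.
With the subsidy, sellers receive ps = pb + 17 for each unit, where pb is the price buyers pay.
On the curves, pb = 208.125 - 0.125q and ps = 329/3 + (1/9)q; the wedge ps − pb = 17 gives 329/3 + (1/9)q − (208.125 - 0.125q) = 17, so q' = 489.
Then pb = 208.125 − 0.125·489 = 147 and ps = 329/3 + (1/9)·489 = 164.
Buyers' price falls by p* − pb = 156 − 147 = 9; sellers' price rises by ps − p* = 164 − 156 = 8.

Buyers gain €9 per unit; sellers gain €8 per unit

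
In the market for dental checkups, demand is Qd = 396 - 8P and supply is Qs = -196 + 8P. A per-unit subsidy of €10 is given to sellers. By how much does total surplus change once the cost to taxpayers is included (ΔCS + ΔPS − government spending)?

Pre-subsidy: 396 - 8P = -196 + 8P gives P* = 37, Q* = 100.
With the subsidy, sellers receive Ps = Pb + 10 for each unit, where Pb is the price buyers pay.
Supply in terms of Pb becomes Qs = -196 + 8(Pb + 10) = -116 + 8Pb. Setting this equal to demand: 396 - 8Pb = -116 + 8Pb, so Pb = 32.
Sellers receive Ps = 32 + 10 = 42; Q' = 396 − 8·32 = 140.
ΔCS = ½(100 + 140)(37 − 32) = 600; ΔPS = ½(100 + 140)(42 − 37) = 600.
Government spending = 10 × 140 = 1400.
Net change = 600 + 600 − 1400 = -200. The loss equals the DWL triangle ½·10·40.

Net change in total surplus = -€200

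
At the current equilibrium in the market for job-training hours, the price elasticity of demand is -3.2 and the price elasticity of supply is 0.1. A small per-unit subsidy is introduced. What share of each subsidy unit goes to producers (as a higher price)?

For a small subsidy around the equilibrium, the benefit split depends on the relative slopes, which at a point are proportional to the elasticities.
Buyer share = εs/(εs + |εd|) = 0.1/(0.1 + 3.2) = 1/33; seller share = |εd|/(εs + |εd|) = 32/33.
So producers capture 32/33 of the subsidy.

Producer share = 32/33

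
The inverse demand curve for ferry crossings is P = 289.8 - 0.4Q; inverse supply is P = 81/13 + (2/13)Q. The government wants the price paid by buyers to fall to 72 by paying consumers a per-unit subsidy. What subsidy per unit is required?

Required subsidy s = 18 per unit

At a buyer price of 72, quantity demanded is 724.5 − 2.5·72 = 544.5.
Sellers supply 544.5 only when they receive Ps = 81/13 + (2/13)·544.5 = 90.
s = Ps − Pb = 90 − 72 = 18.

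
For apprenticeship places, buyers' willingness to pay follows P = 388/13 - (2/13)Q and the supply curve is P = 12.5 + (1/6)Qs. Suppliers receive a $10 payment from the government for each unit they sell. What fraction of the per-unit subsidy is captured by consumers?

Consumer share = 0.48

Pre-subsidy: 388/13 - (2/13)Q = 12.5 + (1/6)Q gives Q* = 54.12 and P* = 21.52.
With the subsidy, sellers receive Ps = Pb + 10 for each unit, where Pb is the price buyers pay.
On the curves, Pb = 388/13 - (2/13)Q and Ps = 12.5 + (1/6)Q; the wedge Ps − Pb = 10 gives 12.5 + (1/6)Q − (388/13 - (2/13)Q) = 10, so Q' = 85.32.
Then Pb = 388/13 − (2/13)·85.32 = 16.72 and Ps = 12.5 + (1/6)·85.32 = 26.72.
Buyers' price falls by P* − Pb = 21.52 − 16.72 = 4.8; sellers' price rises by Ps − P* = 26.72 − 21.52 = 5.2.
So consumers capture 4.8/10 = 0.48 of each unit of subsidy.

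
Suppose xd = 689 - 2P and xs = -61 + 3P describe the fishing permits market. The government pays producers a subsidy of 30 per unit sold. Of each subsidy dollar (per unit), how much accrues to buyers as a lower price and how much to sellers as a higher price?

Pre-subsidy: 689 - 2P = -61 + 3P gives P* = 150, x* = 389.
With the subsidy, sellers receive Ps = Pb + 30 for each unit, where Pb is the price buyers pay.
Supply in terms of Pb becomes xs = -61 + 3(Pb + 30) = 29 + 3Pb. Setting this equal to demand: 689 - 2Pb = 29 + 3Pb, so Pb = 132.
Sellers receive Ps = 132 + 30 = 162; x' = 689 − 2·132 = 425.
Buyers' price falls by P* − Pb = 150 − 132 = 18; sellers' price rises by Ps − P* = 162 − 150 = 12.

Buyers gain 18 per unit; sellers gain 12 per unit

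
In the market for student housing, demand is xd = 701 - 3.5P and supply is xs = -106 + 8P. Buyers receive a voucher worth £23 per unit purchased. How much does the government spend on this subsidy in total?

Government cost = £11762

Pre-subsidy: 701 - 3.5P = -106 + 8P gives P* = 1614/23, x* = 10474/23.
With the rebate, buyers effectively pay Pb = Ps − 23, where Ps is the price sellers receive.
Demand in terms of Ps becomes xd = 701 − 3.5(Ps − 23) = 781.5 - 3.5Ps. Setting this equal to supply: 781.5 - 3.5Ps = -106 + 8Ps, so Ps = 1775/23.
Buyers pay Pb = 1775/23 − 23 = 1246/23; x' = -106 + 8·(1775/23) = 11762/23.
Government outlay = subsidy × quantity = 23 × 11762/23 = 11762.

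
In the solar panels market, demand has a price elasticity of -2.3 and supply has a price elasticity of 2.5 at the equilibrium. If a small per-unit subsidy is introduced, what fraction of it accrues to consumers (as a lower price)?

For a small subsidy around the equilibrium, the benefit split depends on the relative slopes, which at a point are proportional to the elasticities.
Buyer share = εs/(εs + |εd|) = 2.5/(2.5 + 2.3) = 25/48; seller share = |εd|/(εs + |εd|) = 23/48.

Consumer share = 25/48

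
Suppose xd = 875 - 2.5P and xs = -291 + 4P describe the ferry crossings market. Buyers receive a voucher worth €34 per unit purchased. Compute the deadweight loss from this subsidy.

Pre-subsidy: 875 - 2.5P = -291 + 4P gives P* = 2332/13, x* = 5545/13.
With the rebate, buyers effectively pay Pb = Ps − 34, where Ps is the price sellers receive.
Demand in terms of Ps becomes xd = 875 − 2.5(Ps − 34) = 960 - 2.5Ps. Setting this equal to supply: 960 - 2.5Ps = -291 + 4Ps, so Ps = 2502/13.
Buyers pay Pb = 2502/13 − 34 = 2060/13; x' = -291 + 4·(2502/13) = 6225/13.
The subsidy expands output by 6225/13 − 5545/13 = 680/13 past the efficient level; on those units the gap between marginal cost and willingness to pay runs from 0 up to 34.
DWL = ½ × 34 × 680/13 = 11560/13.

Deadweight loss = 11560/13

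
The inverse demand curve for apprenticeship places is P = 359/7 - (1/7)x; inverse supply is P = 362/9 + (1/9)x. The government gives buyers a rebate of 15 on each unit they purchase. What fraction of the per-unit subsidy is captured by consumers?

Consumer share = 0.5625

Pre-subsidy: 359/7 - (1/7)x = 362/9 + (1/9)x gives x* = 43.5625 and P* = 45.0625.
With the rebate, buyers effectively pay Pb = Ps − 15, where Ps is the price sellers receive.
On the curves, Pb = 359/7 - (1/7)x and Ps = 362/9 + (1/9)x; the wedge Ps − Pb = 15 gives 362/9 + (1/9)x − (359/7 - (1/7)x) = 15, so x' = 102.625.
Then Pb = 359/7 − (1/7)·102.625 = 36.625 and Ps = 362/9 + (1/9)·102.625 = 51.625.
Buyers' price falls by P* − Pb = 45.0625 − 36.625 = 8.4375; sellers' price rises by Ps − P* = 51.625 − 45.0625 = 6.5625.
So consumers capture 8.4375/15 = 0.5625 of each unit of subsidy.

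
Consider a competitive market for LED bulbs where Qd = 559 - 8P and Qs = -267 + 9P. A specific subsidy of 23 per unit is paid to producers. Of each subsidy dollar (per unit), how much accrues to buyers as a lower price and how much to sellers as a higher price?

Buyers gain 207/17 per unit; sellers gain 184/17 per unit

Pre-subsidy: 559 - 8P = -267 + 9P gives P* = 826/17, Q* = 2895/17.
With the subsidy, sellers receive Ps = Pb + 23 for each unit, where Pb is the price buyers pay.
Supply in terms of Pb becomes Qs = -267 + 9(Pb + 23) = -60 + 9Pb. Setting this equal to demand: 559 - 8Pb = -60 + 9Pb, so Pb = 619/17.
Sellers receive Ps = 619/17 + 23 = 1010/17; Q' = 559 − 8·(619/17) = 4551/17.
Buyers' price falls by P* − Pb = 826/17 − 619/17 = 207/17; sellers' price rises by Ps − P* = 1010/17 − 826/17 = 184/17.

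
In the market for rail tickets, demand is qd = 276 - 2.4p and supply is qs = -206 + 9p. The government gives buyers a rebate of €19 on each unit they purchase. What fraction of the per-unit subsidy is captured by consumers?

Consumer share = 15/19

Pre-subsidy: 276 - 2.4p = -206 + 9p gives p* = 2410/57, q* = 3316/19.
With the rebate, buyers effectively pay pb = ps − 19, where ps is the price sellers receive.
Demand in terms of ps becomes qd = 276 − 2.4(ps − 19) = 321.6 - 2.4ps. Setting this equal to supply: 321.6 - 2.4ps = -206 + 9ps, so ps = 2638/57.
Buyers pay pb = 2638/57 − 19 = 1555/57; q' = -206 + 9·(2638/57) = 4000/19.
Buyers' price falls by p* − pb = 2410/57 − 1555/57 = 15; sellers' price rises by ps − p* = 2638/57 − 2410/57 = 4.
So consumers capture 15/19 = 15/19 of each unit of subsidy.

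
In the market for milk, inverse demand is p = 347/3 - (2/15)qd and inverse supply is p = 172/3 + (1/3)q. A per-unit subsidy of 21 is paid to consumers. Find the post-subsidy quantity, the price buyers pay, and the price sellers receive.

q' = 170; buyers pay 93; sellers receive 114

Pre-subsidy: 347/3 - (2/15)q = 172/3 + (1/3)q gives q* = 125 and p* = 99.
With the rebate, buyers effectively pay pb = ps − 21, where ps is the price sellers receive.
On the curves, pb = 347/3 - (2/15)q and ps = 172/3 + (1/3)q; the wedge ps − pb = 21 gives 172/3 + (1/3)q − (347/3 - (2/15)q) = 21, so q' = 170.
Then pb = 347/3 − (2/15)·170 = 93 and ps = 172/3 + (1/3)·170 = 114.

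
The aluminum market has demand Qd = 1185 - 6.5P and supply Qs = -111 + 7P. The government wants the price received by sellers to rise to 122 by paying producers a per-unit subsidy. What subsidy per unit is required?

Required subsidy s = 54 per unit

At a seller price of 122, quantity supplied is -111 + 7·122 = 743.
Buyers absorb 743 only when they pay Pb with 1185 − 6.5·Pb = 743, i.e. Pb = 68.
s = Ps − Pb = 122 − 68 = 54.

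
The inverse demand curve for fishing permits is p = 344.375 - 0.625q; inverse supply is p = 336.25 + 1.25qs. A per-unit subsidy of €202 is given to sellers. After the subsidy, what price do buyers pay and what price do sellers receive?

Pre-subsidy: 344.375 - 0.625q = 336.25 + 1.25q gives q* = 13/3 and p* = 1025/3.
With the subsidy, sellers receive ps = pb + 202 for each unit, where pb is the price buyers pay.
On the curves, pb = 344.375 - 0.625q and ps = 336.25 + 1.25q; the wedge ps − pb = 202 gives 336.25 + 1.25q − (344.375 - 0.625q) = 202, so q' = 1681/15.
Then pb = 344.375 − 0.625·(1681/15) = 823/3 and ps = 336.25 + 1.25·(1681/15) = 1429/3.

Buyers pay 823/3; sellers receive 1429/3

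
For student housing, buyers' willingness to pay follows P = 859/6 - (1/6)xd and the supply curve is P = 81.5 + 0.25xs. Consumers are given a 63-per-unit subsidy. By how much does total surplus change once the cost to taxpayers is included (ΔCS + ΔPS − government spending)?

Pre-subsidy: 859/6 - (1/6)x = 81.5 + 0.25x gives x* = 148 and P* = 118.5.
With the rebate, buyers effectively pay Pb = Ps − 63, where Ps is the price sellers receive.
On the curves, Pb = 859/6 - (1/6)x and Ps = 81.5 + 0.25x; the wedge Ps − Pb = 63 gives 81.5 + 0.25x − (859/6 - (1/6)x) = 63, so x' = 299.2.
Then Pb = 859/6 − (1/6)·299.2 = 93.3 and Ps = 81.5 + 0.25·299.2 = 156.3.
ΔCS = ½(148 + 299.2)(118.5 − 93.3) = 5634.72; ΔPS = ½(148 + 299.2)(156.3 − 118.5) = 8452.08.
Government spending = 63 × 299.2 = 18849.6.
Net change = 5634.72 + 8452.08 − 18849.6 = -4762.8. The loss equals the DWL triangle ½·63·151.2.

Net change in total surplus = -4762.8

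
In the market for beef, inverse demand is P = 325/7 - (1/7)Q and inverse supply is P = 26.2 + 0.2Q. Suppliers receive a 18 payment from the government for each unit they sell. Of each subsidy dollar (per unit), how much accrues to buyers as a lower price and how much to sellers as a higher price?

Buyers gain 7.5 per unit; sellers gain 10.5 per unit

Pre-subsidy: 325/7 - (1/7)Q = 26.2 + 0.2Q gives Q* = 59 and P* = 38.
With the subsidy, sellers receive Ps = Pb + 18 for each unit, where Pb is the price buyers pay.
On the curves, Pb = 325/7 - (1/7)Q and Ps = 26.2 + 0.2Q; the wedge Ps − Pb = 18 gives 26.2 + 0.2Q − (325/7 - (1/7)Q) = 18, so Q' = 111.5.
Then Pb = 325/7 − (1/7)·111.5 = 30.5 and Ps = 26.2 + 0.2·111.5 = 48.5.
Buyers' price falls by P* − Pb = 38 − 30.5 = 7.5; sellers' price rises by Ps − P* = 48.5 − 38 = 10.5.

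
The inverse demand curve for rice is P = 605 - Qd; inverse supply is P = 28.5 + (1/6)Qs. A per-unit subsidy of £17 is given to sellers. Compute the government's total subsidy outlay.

Government cost = 60537/7

Pre-subsidy: 605 - Q = 28.5 + (1/6)Q gives Q* = 3459/7 and P* = 776/7.
With the subsidy, sellers receive Ps = Pb + 17 for each unit, where Pb is the price buyers pay.
On the curves, Pb = 605 - Q and Ps = 28.5 + (1/6)Q; the wedge Ps − Pb = 17 gives 28.5 + (1/6)Q − (605 - Q) = 17, so Q' = 3561/7.
Then Pb = 605 − 1·(3561/7) = 674/7 and Ps = 28.5 + (1/6)·(3561/7) = 793/7.
Government outlay = subsidy × quantity = 17 × 3561/7 = 60537/7.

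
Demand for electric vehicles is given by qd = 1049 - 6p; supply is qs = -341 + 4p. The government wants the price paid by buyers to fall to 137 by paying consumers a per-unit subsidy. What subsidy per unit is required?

At a buyer price of 137, quantity demanded is 1049 − 6·137 = 227.
Sellers supply 227 only when they receive ps with -341 + 4·ps = 227, i.e. ps = 142.
s = ps − pb = 142 − 137 = 5.

Required subsidy s = 5 per unit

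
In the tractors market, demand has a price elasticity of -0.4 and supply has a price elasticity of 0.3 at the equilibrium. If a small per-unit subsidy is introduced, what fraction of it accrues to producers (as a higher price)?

For a small subsidy around the equilibrium, the benefit split depends on the relative slopes, which at a point are proportional to the elasticities.
Buyer share = εs/(εs + |εd|) = 0.3/(0.3 + 0.4) = 3/7; seller share = |εd|/(εs + |εd|) = 4/7.
So producers capture 4/7 of the subsidy.

Producer share = 4/7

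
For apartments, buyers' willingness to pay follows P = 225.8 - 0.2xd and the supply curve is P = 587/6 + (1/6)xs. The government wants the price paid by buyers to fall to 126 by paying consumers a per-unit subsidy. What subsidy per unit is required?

Required subsidy s = 55 per unit

At a buyer price of 126, quantity demanded is 1129 − 5·126 = 499.
Sellers supply 499 only when they receive Ps = 587/6 + (1/6)·499 = 181.
s = Ps − Pb = 181 − 126 = 55.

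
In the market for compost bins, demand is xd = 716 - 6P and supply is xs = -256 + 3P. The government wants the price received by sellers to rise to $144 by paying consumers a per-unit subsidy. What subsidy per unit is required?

Required subsidy s = $54 per unit

At a seller price of 144, quantity supplied is -256 + 3·144 = 176.
Buyers absorb 176 only when they pay Pb with 716 − 6·Pb = 176, i.e. Pb = 90.
s = Ps − Pb = 144 − 90 = 54.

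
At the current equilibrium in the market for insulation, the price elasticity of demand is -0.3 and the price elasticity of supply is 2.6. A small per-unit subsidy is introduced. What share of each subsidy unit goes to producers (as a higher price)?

Producer share = 3/29

For a small subsidy around the equilibrium, the benefit split depends on the relative slopes, which at a point are proportional to the elasticities.
Buyer share = εs/(εs + |εd|) = 2.6/(2.6 + 0.3) = 26/29; seller share = |εd|/(εs + |εd|) = 3/29.
So producers capture 3/29 of the subsidy.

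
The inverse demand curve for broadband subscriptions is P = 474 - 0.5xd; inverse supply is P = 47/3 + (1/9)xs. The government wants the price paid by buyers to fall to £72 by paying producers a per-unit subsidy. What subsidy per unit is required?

Required subsidy s = £33 per unit

At a buyer price of 72, quantity demanded is 948 − 2·72 = 804.
Sellers supply 804 only when they receive Ps = 47/3 + (1/9)·804 = 105.
s = Ps − Pb = 105 − 72 = 33.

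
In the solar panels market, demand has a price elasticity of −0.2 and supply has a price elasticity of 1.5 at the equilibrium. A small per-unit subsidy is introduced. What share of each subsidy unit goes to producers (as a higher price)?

Producer share = 2/17

For a small subsidy around the equilibrium, the benefit split depends on the relative slopes, which at a point are proportional to the elasticities.
Buyer share = εs/(εs + |εd|) = 1.5/(1.5 + 0.2) = 15/17; seller share = |εd|/(εs + |εd|) = 2/17.
So producers capture 2/17 of the subsidy.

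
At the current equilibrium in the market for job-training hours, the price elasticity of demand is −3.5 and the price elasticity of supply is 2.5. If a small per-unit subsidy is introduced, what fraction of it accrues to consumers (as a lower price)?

For a small subsidy around the equilibrium, the benefit split depends on the relative slopes, which at a point are proportional to the elasticities.
Buyer share = εs/(εs + |εd|) = 2.5/(2.5 + 3.5) = 5/12; seller share = |εd|/(εs + |εd|) = 7/12.

Consumer share = 5/12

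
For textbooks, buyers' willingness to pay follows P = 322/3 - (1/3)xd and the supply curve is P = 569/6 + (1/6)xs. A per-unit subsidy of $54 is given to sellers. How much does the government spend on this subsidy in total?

Government cost = $7182

Pre-subsidy: 322/3 - (1/3)x = 569/6 + (1/6)x gives x* = 25 and P* = 99.
With the subsidy, sellers receive Ps = Pb + 54 for each unit, where Pb is the price buyers pay.
On the curves, Pb = 322/3 - (1/3)x and Ps = 569/6 + (1/6)x; the wedge Ps − Pb = 54 gives 569/6 + (1/6)x − (322/3 - (1/3)x) = 54, so x' = 133.
Then Pb = 322/3 − (1/3)·133 = 63 and Ps = 569/6 + (1/6)·133 = 117.
Government outlay = subsidy × quantity = 54 × 133 = 7182.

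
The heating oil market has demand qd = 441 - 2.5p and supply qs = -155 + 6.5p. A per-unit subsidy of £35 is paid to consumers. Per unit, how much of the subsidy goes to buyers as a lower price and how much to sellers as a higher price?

Buyers gain 455/18 per unit; sellers gain 175/18 per unit

Pre-subsidy: 441 - 2.5p = -155 + 6.5p gives p* = 596/9, q* = 2479/9.
With the rebate, buyers effectively pay pb = ps − 35, where ps is the price sellers receive.
Demand in terms of ps becomes qd = 441 − 2.5(ps − 35) = 528.5 - 2.5ps. Setting this equal to supply: 528.5 - 2.5ps = -155 + 6.5ps, so ps = 1367/18.
Buyers pay pb = 1367/18 − 35 = 737/18; q' = -155 + 6.5·(1367/18) = 12191/36.
Buyers' price falls by p* − pb = 596/9 − 737/18 = 455/18; sellers' price rises by ps − p* = 1367/18 − 596/9 = 175/18.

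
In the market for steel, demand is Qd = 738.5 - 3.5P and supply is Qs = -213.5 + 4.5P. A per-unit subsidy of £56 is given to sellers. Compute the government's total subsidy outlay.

Government cost = £24206

Pre-subsidy: 738.5 - 3.5P = -213.5 + 4.5P gives P* = 119, Q* = 322.
With the subsidy, sellers receive Ps = Pb + 56 for each unit, where Pb is the price buyers pay.
Supply in terms of Pb becomes Qs = -213.5 + 4.5(Pb + 56) = 38.5 + 4.5Pb. Setting this equal to demand: 738.5 - 3.5Pb = 38.5 + 4.5Pb, so Pb = 87.5.
Sellers receive Ps = 87.5 + 56 = 143.5; Q' = 738.5 − 3.5·87.5 = 432.25.
Government outlay = subsidy × quantity = 56 × 432.25 = 24206.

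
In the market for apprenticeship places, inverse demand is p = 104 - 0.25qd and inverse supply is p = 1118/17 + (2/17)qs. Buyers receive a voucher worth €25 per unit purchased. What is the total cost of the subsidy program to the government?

Government cost = €4300

Pre-subsidy: 104 - 0.25q = 1118/17 + (2/17)q gives q* = 104 and p* = 78.
With the rebate, buyers effectively pay pb = ps − 25, where ps is the price sellers receive.
On the curves, pb = 104 - 0.25q and ps = 1118/17 + (2/17)q; the wedge ps − pb = 25 gives 1118/17 + (2/17)q − (104 - 0.25q) = 25, so q' = 172.
Then pb = 104 − 0.25·172 = 61 and ps = 1118/17 + (2/17)·172 = 86.
Government outlay = subsidy × quantity = 25 × 172 = 4300.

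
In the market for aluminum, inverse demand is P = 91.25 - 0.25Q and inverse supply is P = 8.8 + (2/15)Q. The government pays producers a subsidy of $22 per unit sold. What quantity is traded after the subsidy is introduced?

Q' = 6267/23

Pre-subsidy: 91.25 - 0.25Q = 8.8 + (2/15)Q gives Q* = 4947/23 and P* = 862/23.
With the subsidy, sellers receive Ps = Pb + 22 for each unit, where Pb is the price buyers pay.
On the curves, Pb = 91.25 - 0.25Q and Ps = 8.8 + (2/15)Q; the wedge Ps − Pb = 22 gives 8.8 + (2/15)Q − (91.25 - 0.25Q) = 22, so Q' = 6267/23.
Then Pb = 91.25 − 0.25·(6267/23) = 532/23 and Ps = 8.8 + (2/15)·(6267/23) = 1038/23.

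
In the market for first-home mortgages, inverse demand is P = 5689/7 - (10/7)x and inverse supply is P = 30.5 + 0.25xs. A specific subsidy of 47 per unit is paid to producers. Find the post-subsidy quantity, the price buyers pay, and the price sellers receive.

x' = 494; buyers pay 107; sellers receive 154

Pre-subsidy: 5689/7 - (10/7)x = 30.5 + 0.25x gives x* = 466 and P* = 147.
With the subsidy, sellers receive Ps = Pb + 47 for each unit, where Pb is the price buyers pay.
On the curves, Pb = 5689/7 - (10/7)x and Ps = 30.5 + 0.25x; the wedge Ps − Pb = 47 gives 30.5 + 0.25x − (5689/7 - (10/7)x) = 47, so x' = 494.
Then Pb = 5689/7 − (10/7)·494 = 107 and Ps = 30.5 + 0.25·494 = 154.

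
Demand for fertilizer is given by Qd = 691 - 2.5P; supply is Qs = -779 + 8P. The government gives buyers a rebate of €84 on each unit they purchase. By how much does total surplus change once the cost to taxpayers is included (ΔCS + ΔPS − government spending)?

Pre-subsidy: 691 - 2.5P = -779 + 8P gives P* = 140, Q* = 341.
With the rebate, buyers effectively pay Pb = Ps − 84, where Ps is the price sellers receive.
Demand in terms of Ps becomes Qd = 691 − 2.5(Ps − 84) = 901 - 2.5Ps. Setting this equal to supply: 901 - 2.5Ps = -779 + 8Ps, so Ps = 160.
Buyers pay Pb = 160 − 84 = 76; Q' = -779 + 8·160 = 501.
ΔCS = ½(341 + 501)(140 − 76) = 26944; ΔPS = ½(341 + 501)(160 − 140) = 8420.
Government spending = 84 × 501 = 42084.
Net change = 26944 + 8420 − 42084 = -6720. The loss equals the DWL triangle ½·84·160.

Net change in total surplus = -€6720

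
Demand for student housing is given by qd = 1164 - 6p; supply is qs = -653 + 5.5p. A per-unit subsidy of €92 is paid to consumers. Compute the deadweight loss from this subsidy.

Pre-subsidy: 1164 - 6p = -653 + 5.5p gives p* = 158, q* = 216.
With the rebate, buyers effectively pay pb = ps − 92, where ps is the price sellers receive.
Demand in terms of ps becomes qd = 1164 − 6(ps − 92) = 1716 - 6ps. Setting this equal to supply: 1716 - 6ps = -653 + 5.5ps, so ps = 206.
Buyers pay pb = 206 − 92 = 114; q' = -653 + 5.5·206 = 480.
The subsidy expands output by 480 − 216 = 264 past the efficient level; on those units the gap between marginal cost and willingness to pay runs from 0 up to 92.
DWL = ½ × 92 × 264 = 12144.

Deadweight loss = €12144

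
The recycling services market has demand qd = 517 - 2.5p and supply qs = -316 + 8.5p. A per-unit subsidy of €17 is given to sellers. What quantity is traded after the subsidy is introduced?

Pre-subsidy: 517 - 2.5p = -316 + 8.5p gives p* = 833/11, q* = 7209/22.
With the subsidy, sellers receive ps = pb + 17 for each unit, where pb is the price buyers pay.
Supply in terms of pb becomes qs = -316 + 8.5(pb + 17) = -171.5 + 8.5pb. Setting this equal to demand: 517 - 2.5pb = -171.5 + 8.5pb, so pb = 1377/22.
Sellers receive ps = 1377/22 + 17 = 1751/22; q' = 517 − 2.5·(1377/22) = 15863/44.

q' = 15863/44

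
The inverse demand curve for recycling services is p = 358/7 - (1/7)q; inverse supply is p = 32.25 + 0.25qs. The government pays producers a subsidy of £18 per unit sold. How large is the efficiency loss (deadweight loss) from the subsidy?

Pre-subsidy: 358/7 - (1/7)q = 32.25 + 0.25q gives q* = 529/11 and p* = 487/11.
With the subsidy, sellers receive ps = pb + 18 for each unit, where pb is the price buyers pay.
On the curves, pb = 358/7 - (1/7)q and ps = 32.25 + 0.25q; the wedge ps − pb = 18 gives 32.25 + 0.25q − (358/7 - (1/7)q) = 18, so q' = 1033/11.
Then pb = 358/7 − (1/7)·(1033/11) = 415/11 and ps = 32.25 + 0.25·(1033/11) = 613/11.
The subsidy expands output by 1033/11 − 529/11 = 504/11 past the efficient level; on those units the gap between marginal cost and willingness to pay runs from 0 up to 18.
DWL = ½ × 18 × 504/11 = 4536/11.

Deadweight loss = 4536/11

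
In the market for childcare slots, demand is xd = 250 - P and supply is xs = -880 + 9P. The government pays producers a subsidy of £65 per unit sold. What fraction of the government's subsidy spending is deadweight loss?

DWL / government spending = 117/782

Pre-subsidy: 250 - P = -880 + 9P gives P* = 113, x* = 137.
With the subsidy, sellers receive Ps = Pb + 65 for each unit, where Pb is the price buyers pay.
Supply in terms of Pb becomes xs = -880 + 9(Pb + 65) = -295 + 9Pb. Setting this equal to demand: 250 - Pb = -295 + 9Pb, so Pb = 54.5.
Sellers receive Ps = 54.5 + 65 = 119.5; x' = 250 − 1·54.5 = 195.5.
ΔCS = ½(137 + 195.5)(113 − 54.5) = 9725.625; ΔPS = ½(137 + 195.5)(119.5 − 113) = 1080.625.
Government spending = 65 × 195.5 = 12707.5.
DWL = ½ × 65 × (195.5 − 137) = 1901.25; fraction = 1901.25 / 12707.5 = 117/782.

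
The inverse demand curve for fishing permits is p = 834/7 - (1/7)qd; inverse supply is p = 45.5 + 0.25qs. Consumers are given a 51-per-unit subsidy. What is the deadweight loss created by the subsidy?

Deadweight loss = 36414/11

Pre-subsidy: 834/7 - (1/7)q = 45.5 + 0.25q gives q* = 2062/11 and p* = 1016/11.
With the rebate, buyers effectively pay pb = ps − 51, where ps is the price sellers receive.
On the curves, pb = 834/7 - (1/7)q and ps = 45.5 + 0.25q; the wedge ps − pb = 51 gives 45.5 + 0.25q − (834/7 - (1/7)q) = 51, so q' = 3490/11.
Then pb = 834/7 − (1/7)·(3490/11) = 812/11 and ps = 45.5 + 0.25·(3490/11) = 1373/11.
The subsidy expands output by 3490/11 − 2062/11 = 1428/11 past the efficient level; on those units the gap between marginal cost and willingness to pay runs from 0 up to 51.
DWL = ½ × 51 × 1428/11 = 36414/11.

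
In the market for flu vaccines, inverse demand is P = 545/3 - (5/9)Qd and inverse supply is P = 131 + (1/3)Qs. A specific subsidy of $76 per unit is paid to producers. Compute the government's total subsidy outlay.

Government cost = $10830

Pre-subsidy: 545/3 - (5/9)Q = 131 + (1/3)Q gives Q* = 57 and P* = 150.
With the subsidy, sellers receive Ps = Pb + 76 for each unit, where Pb is the price buyers pay.
On the curves, Pb = 545/3 - (5/9)Q and Ps = 131 + (1/3)Q; the wedge Ps − Pb = 76 gives 131 + (1/3)Q − (545/3 - (5/9)Q) = 76, so Q' = 142.5.
Then Pb = 545/3 − (5/9)·142.5 = 102.5 and Ps = 131 + (1/3)·142.5 = 178.5.
Government outlay = subsidy × quantity = 76 × 142.5 = 10830.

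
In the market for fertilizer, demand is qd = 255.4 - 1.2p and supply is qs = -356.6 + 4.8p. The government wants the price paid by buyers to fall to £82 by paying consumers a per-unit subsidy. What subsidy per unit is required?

At a buyer price of 82, quantity demanded is 255.4 − 1.2·82 = 157.
Sellers supply 157 only when they receive ps with -356.6 + 4.8·ps = 157, i.e. ps = 107.
s = ps − pb = 107 − 82 = 25.

Required subsidy s = £25 per unit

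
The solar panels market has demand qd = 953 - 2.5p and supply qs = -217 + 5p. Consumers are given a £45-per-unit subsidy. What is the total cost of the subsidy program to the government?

Pre-subsidy: 953 - 2.5p = -217 + 5p gives p* = 156, q* = 563.
With the rebate, buyers effectively pay pb = ps − 45, where ps is the price sellers receive.
Demand in terms of ps becomes qd = 953 − 2.5(ps − 45) = 1065.5 - 2.5ps. Setting this equal to supply: 1065.5 - 2.5ps = -217 + 5ps, so ps = 171.
Buyers pay pb = 171 − 45 = 126; q' = -217 + 5·171 = 638.
Government outlay = subsidy × quantity = 45 × 638 = 28710.

Government cost = £28710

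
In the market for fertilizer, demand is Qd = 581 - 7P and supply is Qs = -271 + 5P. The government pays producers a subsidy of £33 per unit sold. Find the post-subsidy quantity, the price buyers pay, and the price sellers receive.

Q' = 180.25; buyers pay £57.25; sellers receive £90.25

Pre-subsidy: 581 - 7P = -271 + 5P gives P* = 71, Q* = 84.
With the subsidy, sellers receive Ps = Pb + 33 for each unit, where Pb is the price buyers pay.
Supply in terms of Pb becomes Qs = -271 + 5(Pb + 33) = -106 + 5Pb. Setting this equal to demand: 581 - 7Pb = -106 + 5Pb, so Pb = 57.25.
Sellers receive Ps = 57.25 + 33 = 90.25; Q' = 581 − 7·57.25 = 180.25.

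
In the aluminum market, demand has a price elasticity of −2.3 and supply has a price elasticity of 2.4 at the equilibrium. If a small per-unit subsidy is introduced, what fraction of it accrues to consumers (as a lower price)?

For a small subsidy around the equilibrium, the benefit split depends on the relative slopes, which at a point are proportional to the elasticities.
Buyer share = εs/(εs + |εd|) = 2.4/(2.4 + 2.3) = 24/47; seller share = |εd|/(εs + |εd|) = 23/47.

Consumer share = 24/47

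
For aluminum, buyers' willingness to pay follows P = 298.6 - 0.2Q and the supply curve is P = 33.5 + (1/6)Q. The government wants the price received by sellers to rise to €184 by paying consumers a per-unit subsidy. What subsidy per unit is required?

At a seller price of 184, quantity supplied is -201 + 6·184 = 903.
Buyers absorb 903 only when they pay Pb = 298.6 − 0.2·903 = 118.
s = Ps − Pb = 184 − 118 = 66.

Required subsidy s = €66 per unit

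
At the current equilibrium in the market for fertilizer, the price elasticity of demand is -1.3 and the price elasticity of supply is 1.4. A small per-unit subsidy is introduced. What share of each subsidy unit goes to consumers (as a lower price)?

For a small subsidy around the equilibrium, the benefit split depends on the relative slopes, which at a point are proportional to the elasticities.
Buyer share = εs/(εs + |εd|) = 1.4/(1.4 + 1.3) = 14/27; seller share = |εd|/(εs + |εd|) = 13/27.

Consumer share = 14/27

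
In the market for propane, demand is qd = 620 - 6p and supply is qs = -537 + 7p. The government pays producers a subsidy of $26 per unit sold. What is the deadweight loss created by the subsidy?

Deadweight loss = $1092

Pre-subsidy: 620 - 6p = -537 + 7p gives p* = 89, q* = 86.
With the subsidy, sellers receive ps = pb + 26 for each unit, where pb is the price buyers pay.
Supply in terms of pb becomes qs = -537 + 7(pb + 26) = -355 + 7pb. Setting this equal to demand: 620 - 6pb = -355 + 7pb, so pb = 75.
Sellers receive ps = 75 + 26 = 101; q' = 620 − 6·75 = 170.
The subsidy expands output by 170 − 86 = 84 past the efficient level; on those units the gap between marginal cost and willingness to pay runs from 0 up to 26.
DWL = ½ × 26 × 84 = 1092.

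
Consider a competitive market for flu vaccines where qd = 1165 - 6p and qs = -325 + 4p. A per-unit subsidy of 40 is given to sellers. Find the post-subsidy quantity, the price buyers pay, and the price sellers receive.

Pre-subsidy: 1165 - 6p = -325 + 4p gives p* = 149, q* = 271.
With the subsidy, sellers receive ps = pb + 40 for each unit, where pb is the price buyers pay.
Supply in terms of pb becomes qs = -325 + 4(pb + 40) = -165 + 4pb. Setting this equal to demand: 1165 - 6pb = -165 + 4pb, so pb = 133.
Sellers receive ps = 133 + 40 = 173; q' = 1165 − 6·133 = 367.

q' = 367; buyers pay 133; sellers receive 173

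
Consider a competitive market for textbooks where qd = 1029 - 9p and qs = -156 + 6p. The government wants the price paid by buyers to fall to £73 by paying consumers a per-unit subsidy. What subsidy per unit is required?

Required subsidy s = £15 per unit

At a buyer price of 73, quantity demanded is 1029 − 9·73 = 372.
Sellers supply 372 only when they receive ps with -156 + 6·ps = 372, i.e. ps = 88.
s = ps − pb = 88 − 73 = 15.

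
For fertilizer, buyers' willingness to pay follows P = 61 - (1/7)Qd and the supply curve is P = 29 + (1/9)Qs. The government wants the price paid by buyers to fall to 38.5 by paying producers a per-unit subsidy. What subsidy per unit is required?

At a buyer price of 38.5, quantity demanded is 427 − 7·38.5 = 157.5.
Sellers supply 157.5 only when they receive Ps = 29 + (1/9)·157.5 = 46.5.
s = Ps − Pb = 46.5 − 38.5 = 8.

Required subsidy s = 8 per unit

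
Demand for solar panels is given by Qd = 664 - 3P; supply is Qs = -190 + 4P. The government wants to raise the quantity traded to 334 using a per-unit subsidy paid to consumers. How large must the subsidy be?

At Q = 334, invert demand for the buyer price: Pb = (664 − 334)/3 = 110; invert supply for the seller price: Ps = (334 − (-190))/4 = 131.
The subsidy must fill the gap: s = Ps − Pb = 131 − 110 = 21.

Required subsidy s = 21 per unit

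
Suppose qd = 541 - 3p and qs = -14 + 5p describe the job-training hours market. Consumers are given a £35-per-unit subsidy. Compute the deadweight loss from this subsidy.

Pre-subsidy: 541 - 3p = -14 + 5p gives p* = 69.375, q* = 332.875.
With the rebate, buyers effectively pay pb = ps − 35, where ps is the price sellers receive.
Demand in terms of ps becomes qd = 541 − 3(ps − 35) = 646 - 3ps. Setting this equal to supply: 646 - 3ps = -14 + 5ps, so ps = 82.5.
Buyers pay pb = 82.5 − 35 = 47.5; q' = -14 + 5·82.5 = 398.5.
The subsidy expands output by 398.5 − 332.875 = 65.625 past the efficient level; on those units the gap between marginal cost and willingness to pay runs from 0 up to 35.
DWL = ½ × 35 × 65.625 = 1148.4375.

Deadweight loss = £1148.4375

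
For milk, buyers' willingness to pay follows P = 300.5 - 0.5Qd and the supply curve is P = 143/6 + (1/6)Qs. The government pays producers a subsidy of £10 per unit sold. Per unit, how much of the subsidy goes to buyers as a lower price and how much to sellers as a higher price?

Buyers gain £7.5 per unit; sellers gain £2.5 per unit

Pre-subsidy: 300.5 - 0.5Q = 143/6 + (1/6)Q gives Q* = 415 and P* = 93.
With the subsidy, sellers receive Ps = Pb + 10 for each unit, where Pb is the price buyers pay.
On the curves, Pb = 300.5 - 0.5Q and Ps = 143/6 + (1/6)Q; the wedge Ps − Pb = 10 gives 143/6 + (1/6)Q − (300.5 - 0.5Q) = 10, so Q' = 430.
Then Pb = 300.5 − 0.5·430 = 85.5 and Ps = 143/6 + (1/6)·430 = 95.5.
Buyers' price falls by P* − Pb = 93 − 85.5 = 7.5; sellers' price rises by Ps − P* = 95.5 − 93 = 2.5.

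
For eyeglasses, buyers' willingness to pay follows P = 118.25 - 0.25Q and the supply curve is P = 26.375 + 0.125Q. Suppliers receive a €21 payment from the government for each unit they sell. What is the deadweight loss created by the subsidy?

Pre-subsidy: 118.25 - 0.25Q = 26.375 + 0.125Q gives Q* = 245 and P* = 57.
With the subsidy, sellers receive Ps = Pb + 21 for each unit, where Pb is the price buyers pay.
On the curves, Pb = 118.25 - 0.25Q and Ps = 26.375 + 0.125Q; the wedge Ps − Pb = 21 gives 26.375 + 0.125Q − (118.25 - 0.25Q) = 21, so Q' = 301.
Then Pb = 118.25 − 0.25·301 = 43 and Ps = 26.375 + 0.125·301 = 64.
The subsidy expands output by 301 − 245 = 56 past the efficient level; on those units the gap between marginal cost and willingness to pay runs from 0 up to 21.
DWL = ½ × 21 × 56 = 588.

Deadweight loss = €588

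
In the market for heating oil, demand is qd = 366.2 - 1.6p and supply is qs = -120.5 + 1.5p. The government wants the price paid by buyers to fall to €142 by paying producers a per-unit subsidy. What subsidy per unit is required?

At a buyer price of 142, quantity demanded is 366.2 − 1.6·142 = 139.
Sellers supply 139 only when they receive ps with -120.5 + 1.5·ps = 139, i.e. ps = 173.
s = ps − pb = 173 − 142 = 31.

Required subsidy s = €31 per unit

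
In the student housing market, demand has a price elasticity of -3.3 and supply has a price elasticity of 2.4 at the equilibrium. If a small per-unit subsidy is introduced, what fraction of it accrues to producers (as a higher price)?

Producer share = 11/19

For a small subsidy around the equilibrium, the benefit split depends on the relative slopes, which at a point are proportional to the elasticities.
Buyer share = εs/(εs + |εd|) = 2.4/(2.4 + 3.3) = 8/19; seller share = |εd|/(εs + |εd|) = 11/19.
So producers capture 11/19 of the subsidy.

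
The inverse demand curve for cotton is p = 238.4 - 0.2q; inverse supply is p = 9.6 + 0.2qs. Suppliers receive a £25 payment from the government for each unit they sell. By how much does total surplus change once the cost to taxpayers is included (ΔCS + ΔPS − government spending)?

Net change in total surplus = -£781.25

Pre-subsidy: 238.4 - 0.2q = 9.6 + 0.2q gives q* = 572 and p* = 124.
With the subsidy, sellers receive ps = pb + 25 for each unit, where pb is the price buyers pay.
On the curves, pb = 238.4 - 0.2q and ps = 9.6 + 0.2q; the wedge ps − pb = 25 gives 9.6 + 0.2q − (238.4 - 0.2q) = 25, so q' = 634.5.
Then pb = 238.4 − 0.2·634.5 = 111.5 and ps = 9.6 + 0.2·634.5 = 136.5.
ΔCS = ½(572 + 634.5)(124 − 111.5) = 7540.625; ΔPS = ½(572 + 634.5)(136.5 − 124) = 7540.625.
Government spending = 25 × 634.5 = 15862.5.
Net change = 7540.625 + 7540.625 − 15862.5 = -781.25. The loss equals the DWL triangle ½·25·62.5.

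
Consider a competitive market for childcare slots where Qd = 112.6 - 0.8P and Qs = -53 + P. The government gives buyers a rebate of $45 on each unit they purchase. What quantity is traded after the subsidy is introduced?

Pre-subsidy: 112.6 - 0.8P = -53 + P gives P* = 92, Q* = 39.
With the rebate, buyers effectively pay Pb = Ps − 45, where Ps is the price sellers receive.
Demand in terms of Ps becomes Qd = 112.6 − 0.8(Ps − 45) = 148.6 - 0.8Ps. Setting this equal to supply: 148.6 - 0.8Ps = -53 + Ps, so Ps = 112.
Buyers pay Pb = 112 − 45 = 67; Q' = -53 + 1·112 = 59.

Q' = 59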